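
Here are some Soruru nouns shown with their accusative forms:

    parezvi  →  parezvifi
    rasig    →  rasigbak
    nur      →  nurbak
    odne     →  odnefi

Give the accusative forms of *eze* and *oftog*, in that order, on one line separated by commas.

ezefi, oftogbak

The alternation tracks the final sound of the stem — -bak when the stem ends in a consonant (*rasig*, *nur*); -fi when the stem ends in a vowel (*parezvi*, *odne*).
The final sound of *eze* is /e/, which is a vowel, so the suffix is -fi, giving *ezefi*.
The final sound of *oftog* is /g/, which is a consonant, so the suffix is -bak, giving *oftogbak*.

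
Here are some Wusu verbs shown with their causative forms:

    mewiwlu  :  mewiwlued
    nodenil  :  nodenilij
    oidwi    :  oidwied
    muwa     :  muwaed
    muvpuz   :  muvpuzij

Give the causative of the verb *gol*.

The suffix is conditioned by the final sound: -ij when the stem ends in a consonant (*nodenil*, *muvpuz*); -ed when the stem ends in a vowel (*mewiwlu*, *oidwi*, *muwa*).
*gol* — final sound /l/ (a consonant) → -ij → *golij*.

golij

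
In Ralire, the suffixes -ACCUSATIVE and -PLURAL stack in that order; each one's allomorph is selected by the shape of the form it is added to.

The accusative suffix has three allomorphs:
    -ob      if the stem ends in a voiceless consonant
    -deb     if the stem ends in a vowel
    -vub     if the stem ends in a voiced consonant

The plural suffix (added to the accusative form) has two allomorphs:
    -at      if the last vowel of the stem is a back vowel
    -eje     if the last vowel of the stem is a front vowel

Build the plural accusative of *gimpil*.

gimpilvubat

*gimpil*: final sound = /l/, a voiced consonant → -vub → *gimpilvub*.
The accusative form *gimpilvub* — last vowel /u/ (a back vowel) → -at → *gimpilvubat*.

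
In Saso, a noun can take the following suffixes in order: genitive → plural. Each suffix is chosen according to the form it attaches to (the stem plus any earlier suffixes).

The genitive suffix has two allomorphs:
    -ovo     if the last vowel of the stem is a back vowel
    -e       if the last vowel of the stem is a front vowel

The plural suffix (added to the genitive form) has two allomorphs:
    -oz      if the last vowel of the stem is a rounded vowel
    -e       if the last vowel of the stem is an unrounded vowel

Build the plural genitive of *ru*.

ruovooz

Since the last vowel of *ru* is /u/ (a back vowel), it takes -ovo, giving *ruovo*.
The last vowel of the genitive form *ruovo* is /o/, which is a rounded vowel, so the plural suffix is -oz, giving *ruovooz*.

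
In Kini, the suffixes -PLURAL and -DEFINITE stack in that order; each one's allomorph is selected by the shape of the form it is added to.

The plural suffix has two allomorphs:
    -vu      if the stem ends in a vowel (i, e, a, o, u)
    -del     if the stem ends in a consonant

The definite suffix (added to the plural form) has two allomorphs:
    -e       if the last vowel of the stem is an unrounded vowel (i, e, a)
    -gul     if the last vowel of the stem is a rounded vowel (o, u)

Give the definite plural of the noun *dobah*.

*dobah* — final sound /h/ (a consonant) → -del → *dobahdel*.
The last vowel of the plural form *dobahdel* is /e/, which is an unrounded vowel, so the definite suffix is -e, giving *dobahdele*.

dobahdele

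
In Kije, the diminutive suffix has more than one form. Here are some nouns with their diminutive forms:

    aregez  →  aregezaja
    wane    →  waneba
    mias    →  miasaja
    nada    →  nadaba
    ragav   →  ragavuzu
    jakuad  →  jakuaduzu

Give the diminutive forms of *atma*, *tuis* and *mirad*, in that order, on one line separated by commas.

The pattern is sibilance of the final sound: -aja when the stem ends in a sibilant (*aregez*, *mias*); -uzu when the stem ends in a non-sibilant consonant (*ragav*, *jakuad*); -ba when the stem ends in a vowel (*wane*, *nada*).
*atma*: final sound = /a/, a vowel → -ba → *atmaba*.
The final sound of *tuis* is /s/, which is a sibilant, so the suffix is -aja, giving *tuisaja*.
The final sound of *mirad* is /d/, which is a non-sibilant consonant, so the suffix is -uzu, giving *miraduzu*.

atmaba, tuisaja, miraduzu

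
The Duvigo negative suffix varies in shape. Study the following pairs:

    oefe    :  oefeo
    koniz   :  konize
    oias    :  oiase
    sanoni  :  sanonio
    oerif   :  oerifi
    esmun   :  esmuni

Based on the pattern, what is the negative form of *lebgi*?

lebgio

Looking at the final sound of each stem: -e when the stem ends in a sibilant (*koniz*, *oias*); -i when the stem ends in a non-sibilant consonant (*oerif*, *esmun*); -o when the stem ends in a vowel (*oefe*, *sanoni*).
*lebgi* — final sound /i/ (a vowel) → -o → *lebgio*.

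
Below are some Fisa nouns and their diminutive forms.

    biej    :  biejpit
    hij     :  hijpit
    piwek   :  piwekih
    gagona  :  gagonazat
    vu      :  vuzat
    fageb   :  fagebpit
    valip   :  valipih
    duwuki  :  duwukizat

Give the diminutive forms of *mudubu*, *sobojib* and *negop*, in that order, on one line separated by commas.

mudubuzat, sobojibpit, negopih

The pattern is voicing of the final sound: -ih when the stem ends in a voiceless consonant (*piwek*, *valip*); -pit when the stem ends in a voiced consonant (*biej*, *hij*, *fageb*); -zat when the stem ends in a vowel (*gagona*, *vu*, *duwuki*).
The final sound of *mudubu* is /u/, which is a vowel, so the suffix is -zat, giving *mudubuzat*.
The final sound of *sobojib* is /b/, which is a voiced consonant, so the suffix is -pit, giving *sobojibpit*.
*negop*: final sound = /p/, a voiceless consonant → -ih → *negopih*.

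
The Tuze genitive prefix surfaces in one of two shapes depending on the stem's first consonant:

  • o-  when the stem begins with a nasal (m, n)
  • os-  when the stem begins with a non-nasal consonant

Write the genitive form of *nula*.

*nula*: first consonant = /n/, a nasal → o- → *onula*.

onula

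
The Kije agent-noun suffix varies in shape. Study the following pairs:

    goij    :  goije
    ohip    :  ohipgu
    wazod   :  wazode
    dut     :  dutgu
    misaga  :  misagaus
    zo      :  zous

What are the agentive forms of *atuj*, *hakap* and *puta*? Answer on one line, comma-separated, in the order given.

atuje, hakapgu, putaus

Looking at the final sound of each stem: -gu when the stem ends in a voiceless consonant (*ohip*, *dut*); -e when the stem ends in a voiced consonant (*goij*, *wazod*); -us when the stem ends in a vowel (*misaga*, *zo*).
*atuj*: final sound = /j/, a voiced consonant → -e → *atuje*.
The final sound of *hakap* is /p/, which is a voiceless consonant, so the suffix is -gu, giving *hakapgu*.
*puta*: final sound = /a/, a vowel → -us → *putaus*.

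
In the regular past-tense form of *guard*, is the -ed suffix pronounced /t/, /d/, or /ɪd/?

The stem *guard* ends in /t/ or /d/.
The -ed suffix is realized as /ɪd/ after /t, d/; as /t/ after other voiceless consonants; and as /d/ after other voiced sounds.
So -ed on *guard* is pronounced /ɪd/.

/ɪd/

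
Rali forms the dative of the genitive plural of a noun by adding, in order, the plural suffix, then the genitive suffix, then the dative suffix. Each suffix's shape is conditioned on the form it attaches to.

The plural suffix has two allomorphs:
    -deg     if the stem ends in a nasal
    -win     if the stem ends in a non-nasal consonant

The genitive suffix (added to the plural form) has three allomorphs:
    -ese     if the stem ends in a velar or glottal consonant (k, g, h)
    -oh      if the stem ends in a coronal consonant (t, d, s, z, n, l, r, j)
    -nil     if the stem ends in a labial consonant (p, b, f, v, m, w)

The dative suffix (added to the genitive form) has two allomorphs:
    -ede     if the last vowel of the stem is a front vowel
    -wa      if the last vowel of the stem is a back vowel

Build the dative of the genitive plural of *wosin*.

wosindegeseede

*wosin*: final consonant = /n/, a nasal → -deg → *wosindeg*.
The plural form *wosindeg*: final consonant = /g/, velar/glottal → -ese → *wosindegese*.
Since the last vowel of the genitive form *wosindegese* is /e/ (a front vowel), it takes -ede, giving *wosindegeseede*.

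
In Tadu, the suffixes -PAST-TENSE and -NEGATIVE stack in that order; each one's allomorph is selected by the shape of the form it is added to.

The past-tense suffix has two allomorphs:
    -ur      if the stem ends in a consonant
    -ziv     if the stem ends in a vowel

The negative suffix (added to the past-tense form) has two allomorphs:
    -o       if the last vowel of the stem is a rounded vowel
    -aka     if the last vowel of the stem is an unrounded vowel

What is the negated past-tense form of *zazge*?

zazgezivaka

*zazge* — final sound /e/ (a vowel) → -ziv → *zazgeziv*.
The past-tense form *zazgeziv*: last vowel = /i/, an unrounded vowel → -aka → *zazgezivaka*.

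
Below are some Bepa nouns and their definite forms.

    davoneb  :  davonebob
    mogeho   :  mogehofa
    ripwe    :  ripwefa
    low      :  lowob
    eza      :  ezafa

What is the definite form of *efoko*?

The alternation tracks the final sound of the stem — -ob when the stem ends in a consonant (*davoneb*, *low*); -fa when the stem ends in a vowel (*mogeho*, *ripwe*, *eza*).
The final sound of *efoko* is /o/, which is a vowel, so the suffix is -fa, giving *efokofa*.

efokofa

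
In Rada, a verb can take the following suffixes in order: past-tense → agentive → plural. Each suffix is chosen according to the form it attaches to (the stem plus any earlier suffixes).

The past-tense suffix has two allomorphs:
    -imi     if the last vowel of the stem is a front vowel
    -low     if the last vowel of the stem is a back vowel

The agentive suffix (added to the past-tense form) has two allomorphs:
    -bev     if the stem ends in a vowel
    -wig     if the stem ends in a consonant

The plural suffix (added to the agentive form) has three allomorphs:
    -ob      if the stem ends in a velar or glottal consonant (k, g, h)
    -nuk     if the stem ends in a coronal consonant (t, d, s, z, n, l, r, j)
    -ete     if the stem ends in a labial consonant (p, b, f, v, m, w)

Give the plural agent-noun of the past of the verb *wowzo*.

wowzolowwigob

Since the last vowel of *wowzo* is /o/ (a back vowel), it takes -low, giving *wowzolow*.
The past-tense form *wowzolow*: final sound = /w/, a consonant → -wig → *wowzolowwig*.
The agentive form *wowzolowwig*: final consonant = /g/, velar/glottal → -ob → *wowzolowwigob*.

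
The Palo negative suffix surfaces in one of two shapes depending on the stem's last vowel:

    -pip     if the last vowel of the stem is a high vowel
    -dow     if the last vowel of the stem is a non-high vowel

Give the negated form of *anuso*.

The last vowel of *anuso* is /o/, which is a non-high vowel, so the suffix is -dow, giving *anusodow*.

anusodow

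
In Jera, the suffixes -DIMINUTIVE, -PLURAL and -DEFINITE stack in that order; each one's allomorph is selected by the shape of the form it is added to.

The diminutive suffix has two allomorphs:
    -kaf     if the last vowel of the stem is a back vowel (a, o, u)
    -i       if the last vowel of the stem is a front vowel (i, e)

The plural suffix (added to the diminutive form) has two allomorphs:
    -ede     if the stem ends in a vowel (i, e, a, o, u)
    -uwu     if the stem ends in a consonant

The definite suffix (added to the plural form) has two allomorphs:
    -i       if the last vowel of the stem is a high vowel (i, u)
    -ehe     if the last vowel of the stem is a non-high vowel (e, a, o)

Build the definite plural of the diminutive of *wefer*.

Since the last vowel of *wefer* is /e/ (a front vowel), it takes -i, giving *weferi*.
Since the final sound of the diminutive form *weferi* is /i/ (a vowel), it takes -ede, giving *weferiede*.
Since the last vowel of the plural form *weferiede* is /e/ (a non-high vowel), it takes -ehe, giving *weferiedeehe*.

weferiedeehe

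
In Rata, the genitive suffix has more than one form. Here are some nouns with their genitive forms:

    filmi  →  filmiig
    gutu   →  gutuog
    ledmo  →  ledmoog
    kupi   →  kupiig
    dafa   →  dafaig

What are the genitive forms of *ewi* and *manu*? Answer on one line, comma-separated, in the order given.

ewiig, manuog

Looking at the last vowel of each stem: -og when the last vowel of the stem is a rounded vowel (*gutu*, *ledmo*); -ig when the last vowel of the stem is an unrounded vowel (*filmi*, *kupi*, *dafa*).
The last vowel of *ewi* is /i/, which is an unrounded vowel, so the suffix is -ig, giving *ewiig*.
The last vowel of *manu* is /u/, which is a rounded vowel, so the suffix is -og, giving *manuog*.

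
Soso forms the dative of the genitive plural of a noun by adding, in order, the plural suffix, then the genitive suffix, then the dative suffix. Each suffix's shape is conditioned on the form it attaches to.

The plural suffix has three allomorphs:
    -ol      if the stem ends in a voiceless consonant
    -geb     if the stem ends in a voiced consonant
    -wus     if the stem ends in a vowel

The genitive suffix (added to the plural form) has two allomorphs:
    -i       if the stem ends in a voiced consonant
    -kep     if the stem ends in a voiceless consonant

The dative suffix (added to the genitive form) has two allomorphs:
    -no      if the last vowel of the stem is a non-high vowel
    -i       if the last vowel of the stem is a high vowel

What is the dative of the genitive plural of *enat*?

enatolii

*enat*: final sound = /t/, a voiceless consonant → -ol → *enatol*.
The final consonant of the plural form *enatol* is /l/, which is voiced, so the genitive suffix is -i, giving *enatoli*.
The genitive form *enatoli* — last vowel /i/ (a high vowel) → -i → *enatolii*.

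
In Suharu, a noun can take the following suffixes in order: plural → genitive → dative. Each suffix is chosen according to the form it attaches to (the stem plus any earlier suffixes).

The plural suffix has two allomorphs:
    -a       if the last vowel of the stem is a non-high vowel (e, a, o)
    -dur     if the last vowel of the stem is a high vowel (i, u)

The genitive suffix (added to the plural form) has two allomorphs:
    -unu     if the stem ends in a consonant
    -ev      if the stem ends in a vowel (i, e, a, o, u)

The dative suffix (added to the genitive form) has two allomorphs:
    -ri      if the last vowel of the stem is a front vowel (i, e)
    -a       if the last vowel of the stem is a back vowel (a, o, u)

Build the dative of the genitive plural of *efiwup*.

efiwupdurunua

The last vowel of *efiwup* is /u/, which is a high vowel, so the plural suffix is -dur, giving *efiwupdur*.
Since the final sound of the plural form *efiwupdur* is /r/ (a consonant), it takes -unu, giving *efiwupdurunu*.
The genitive form *efiwupdurunu*: last vowel = /u/, a back vowel → -a → *efiwupdurunua*.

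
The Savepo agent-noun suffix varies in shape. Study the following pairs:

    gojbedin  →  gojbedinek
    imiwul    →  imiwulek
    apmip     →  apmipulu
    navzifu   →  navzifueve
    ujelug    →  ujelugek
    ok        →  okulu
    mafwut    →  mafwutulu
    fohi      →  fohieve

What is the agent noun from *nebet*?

nebetulu

The suffix is conditioned by the final sound: -ulu when the stem ends in a voiceless consonant (*apmip*, *ok*, *mafwut*); -ek when the stem ends in a voiced consonant (*gojbedin*, *imiwul*, *ujelug*); -eve when the stem ends in a vowel (*navzifu*, *fohi*).
*nebet*: final sound = /t/, a voiceless consonant → -ulu → *nebetulu*.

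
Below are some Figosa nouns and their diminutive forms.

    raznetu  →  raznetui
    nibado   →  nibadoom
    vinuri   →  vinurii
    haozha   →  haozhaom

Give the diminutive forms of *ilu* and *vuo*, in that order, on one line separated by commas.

ilui, vuoom

The suffix is conditioned by the last vowel: -i when the last vowel of the stem is a high vowel (*raznetu*, *vinuri*); -om when the last vowel of the stem is a non-high vowel (*nibado*, *haozha*).
The last vowel of *ilu* is /u/, which is a high vowel, so the suffix is -i, giving *ilui*.
Since the last vowel of *vuo* is /o/ (a non-high vowel), it takes -om, giving *vuoom*.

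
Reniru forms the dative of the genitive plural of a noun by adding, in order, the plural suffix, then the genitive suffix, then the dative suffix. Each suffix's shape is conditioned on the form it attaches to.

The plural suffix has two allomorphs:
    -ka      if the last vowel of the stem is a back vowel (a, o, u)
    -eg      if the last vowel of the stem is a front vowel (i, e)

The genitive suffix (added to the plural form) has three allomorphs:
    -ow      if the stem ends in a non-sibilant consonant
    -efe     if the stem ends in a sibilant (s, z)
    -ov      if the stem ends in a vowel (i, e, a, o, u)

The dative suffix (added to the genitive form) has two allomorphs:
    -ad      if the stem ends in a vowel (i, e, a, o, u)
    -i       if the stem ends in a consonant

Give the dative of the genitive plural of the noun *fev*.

Since the last vowel of *fev* is /e/ (a front vowel), it takes -eg, giving *feveg*.
The final sound of the plural form *feveg* is /g/, which is a non-sibilant consonant, so the genitive suffix is -ow, giving *fevegow*.
The genitive form *fevegow*: final sound = /w/, a consonant → -i → *fevegowi*.

fevegowi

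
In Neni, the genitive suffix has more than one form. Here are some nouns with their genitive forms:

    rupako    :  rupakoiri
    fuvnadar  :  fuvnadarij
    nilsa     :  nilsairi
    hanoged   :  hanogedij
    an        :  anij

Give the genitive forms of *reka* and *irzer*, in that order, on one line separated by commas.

The pattern is consonant vs. vowel: -ij when the stem ends in a consonant (*fuvnadar*, *hanoged*, *an*); -iri when the stem ends in a vowel (*rupako*, *nilsa*).
Since the final sound of *reka* is /a/ (a vowel), it takes -iri, giving *rekairi*.
*irzer* — final sound /r/ (a consonant) → -ij → *irzerij*.

rekairi, irzerij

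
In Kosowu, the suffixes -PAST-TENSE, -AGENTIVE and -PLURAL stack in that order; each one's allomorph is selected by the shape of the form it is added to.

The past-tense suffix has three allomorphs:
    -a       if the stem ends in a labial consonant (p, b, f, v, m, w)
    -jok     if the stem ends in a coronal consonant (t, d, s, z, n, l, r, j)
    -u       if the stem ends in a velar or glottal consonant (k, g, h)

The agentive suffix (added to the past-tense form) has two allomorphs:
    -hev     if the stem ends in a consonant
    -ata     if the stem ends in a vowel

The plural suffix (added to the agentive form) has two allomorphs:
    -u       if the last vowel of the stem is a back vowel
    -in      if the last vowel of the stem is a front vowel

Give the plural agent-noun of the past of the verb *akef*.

The final consonant of *akef* is /f/, which is labial, so the past-tense suffix is -a, giving *akefa*.
The past-tense form *akefa*: final sound = /a/, a vowel → -ata → *akefaata*.
The last vowel of the agentive form *akefaata* is /a/, which is a back vowel, so the plural suffix is -u, giving *akefaatau*.

akefaatau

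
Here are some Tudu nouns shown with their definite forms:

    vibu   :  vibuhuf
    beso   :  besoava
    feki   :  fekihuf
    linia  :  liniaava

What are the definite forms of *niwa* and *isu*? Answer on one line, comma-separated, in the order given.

Looking at the last vowel of each stem: -huf when the last vowel of the stem is a high vowel (*vibu*, *feki*); -ava when the last vowel of the stem is a non-high vowel (*beso*, *linia*).
Since the last vowel of *niwa* is /a/ (a non-high vowel), it takes -ava, giving *niwaava*.
Since the last vowel of *isu* is /u/ (a high vowel), it takes -huf, giving *isuhuf*.

niwaava, isuhuf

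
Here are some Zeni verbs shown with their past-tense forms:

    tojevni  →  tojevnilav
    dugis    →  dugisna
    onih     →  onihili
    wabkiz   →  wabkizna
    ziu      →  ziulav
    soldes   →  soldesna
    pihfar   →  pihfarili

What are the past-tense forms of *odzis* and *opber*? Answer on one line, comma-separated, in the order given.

odzisna, opberili

The pattern is sibilance of the final sound: -na when the stem ends in a sibilant (*dugis*, *wabkiz*, *soldes*); -ili when the stem ends in a non-sibilant consonant (*onih*, *pihfar*); -lav when the stem ends in a vowel (*tojevni*, *ziu*).
*odzis*: final sound = /s/, a sibilant → -na → *odzisna*.
*opber* — final sound /r/ (a non-sibilant consonant) → -ili → *opberili*.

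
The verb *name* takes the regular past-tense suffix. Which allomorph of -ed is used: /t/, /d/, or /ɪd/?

/d/

The stem *name* ends in a voiced sound other than /d/.
The -ed suffix is realized as /ɪd/ after /t, d/; as /t/ after other voiceless consonants; and as /d/ after other voiced sounds.
So -ed on *name* is pronounced /d/.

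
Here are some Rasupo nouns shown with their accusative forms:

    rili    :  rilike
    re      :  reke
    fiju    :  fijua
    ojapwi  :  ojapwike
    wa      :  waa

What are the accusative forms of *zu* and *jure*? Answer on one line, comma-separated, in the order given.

zua, jureke

The suffix is conditioned by the last vowel: -ke when the last vowel of the stem is a front vowel (*rili*, *re*, *ojapwi*); -a when the last vowel of the stem is a back vowel (*fiju*, *wa*).
The last vowel of *zu* is /u/, which is a back vowel, so the suffix is -a, giving *zua*.
Since the last vowel of *jure* is /e/ (a front vowel), it takes -ke, giving *jureke*.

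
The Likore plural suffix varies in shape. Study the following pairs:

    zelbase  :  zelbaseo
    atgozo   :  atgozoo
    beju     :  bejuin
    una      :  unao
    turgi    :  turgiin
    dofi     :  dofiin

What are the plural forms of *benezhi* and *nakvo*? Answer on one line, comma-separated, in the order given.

benezhiin, nakvoo

The suffix is conditioned by the last vowel: -in when the last vowel of the stem is a high vowel (*beju*, *turgi*, *dofi*); -o when the last vowel of the stem is a non-high vowel (*zelbase*, *atgozo*, *una*).
*benezhi*: last vowel = /i/, a high vowel → -in → *benezhiin*.
The last vowel of *nakvo* is /o/, which is a non-high vowel, so the suffix is -o, giving *nakvoo*.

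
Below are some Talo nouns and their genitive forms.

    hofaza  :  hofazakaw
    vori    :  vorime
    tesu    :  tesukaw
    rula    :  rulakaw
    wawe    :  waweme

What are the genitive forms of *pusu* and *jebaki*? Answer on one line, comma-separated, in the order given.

The pattern is front/back vowel harmony: -me when the last vowel of the stem is a front vowel (*vori*, *wawe*); -kaw when the last vowel of the stem is a back vowel (*hofaza*, *tesu*, *rula*).
*pusu* — last vowel /u/ (a back vowel) → -kaw → *pusukaw*.
The last vowel of *jebaki* is /i/, which is a front vowel, so the suffix is -me, giving *jebakime*.

pusukaw, jebakime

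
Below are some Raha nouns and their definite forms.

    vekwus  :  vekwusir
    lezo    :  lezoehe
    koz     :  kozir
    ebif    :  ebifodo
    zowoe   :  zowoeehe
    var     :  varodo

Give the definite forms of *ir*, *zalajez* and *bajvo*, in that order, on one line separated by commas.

The alternation tracks the final sound of the stem — -ir when the stem ends in a sibilant (*vekwus*, *koz*); -odo when the stem ends in a non-sibilant consonant (*ebif*, *var*); -ehe when the stem ends in a vowel (*lezo*, *zowoe*).
*ir*: final sound = /r/, a non-sibilant consonant → -odo → *irodo*.
*zalajez* — final sound /z/ (a sibilant) → -ir → *zalajezir*.
*bajvo*: final sound = /o/, a vowel → -ehe → *bajvoehe*.

irodo, zalajezir, bajvoehe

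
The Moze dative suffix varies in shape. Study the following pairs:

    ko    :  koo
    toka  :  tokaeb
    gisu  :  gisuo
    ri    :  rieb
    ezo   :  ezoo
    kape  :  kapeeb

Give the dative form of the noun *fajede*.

The pattern is rounding harmony: -o when the last vowel of the stem is a rounded vowel (*ko*, *gisu*, *ezo*); -eb when the last vowel of the stem is an unrounded vowel (*toka*, *ri*, *kape*).
The last vowel of *fajede* is /e/, which is an unrounded vowel, so the suffix is -eb, giving *fajedeeb*.

fajedeeb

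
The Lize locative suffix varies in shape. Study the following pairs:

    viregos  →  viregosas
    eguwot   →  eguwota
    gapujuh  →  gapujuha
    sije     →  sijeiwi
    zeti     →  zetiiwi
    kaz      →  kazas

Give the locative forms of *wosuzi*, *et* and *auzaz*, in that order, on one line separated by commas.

wosuziiwi, eta, auzazas

The alternation tracks the final sound of the stem — -as when the stem ends in a sibilant (*viregos*, *kaz*); -a when the stem ends in a non-sibilant consonant (*eguwot*, *gapujuh*); -iwi when the stem ends in a vowel (*sije*, *zeti*).
The final sound of *wosuzi* is /i/, which is a vowel, so the suffix is -iwi, giving *wosuziiwi*.
Since the final sound of *et* is /t/ (a non-sibilant consonant), it takes -a, giving *eta*.
*auzaz* — final sound /z/ (a sibilant) → -as → *auzazas*.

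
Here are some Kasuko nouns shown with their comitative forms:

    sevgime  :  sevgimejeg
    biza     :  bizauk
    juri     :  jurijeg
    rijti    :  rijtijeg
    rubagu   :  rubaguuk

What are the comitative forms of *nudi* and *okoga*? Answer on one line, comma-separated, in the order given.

nudijeg, okogauk

The pattern is front/back vowel harmony: -jeg when the last vowel of the stem is a front vowel (*sevgime*, *juri*, *rijti*); -uk when the last vowel of the stem is a back vowel (*biza*, *rubagu*).
*nudi* — last vowel /i/ (a front vowel) → -jeg → *nudijeg*.
The last vowel of *okoga* is /a/, which is a back vowel, so the suffix is -uk, giving *okogauk*.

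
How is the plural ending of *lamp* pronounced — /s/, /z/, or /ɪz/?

The stem *lamp* ends in a voiceless non-sibilant consonant.
The plural suffix surfaces as /ɪz/ after sibilants, /s/ after other voiceless consonants, and /z/ after other voiced sounds.
So the plural -s on *lamp* is pronounced /s/.

/s/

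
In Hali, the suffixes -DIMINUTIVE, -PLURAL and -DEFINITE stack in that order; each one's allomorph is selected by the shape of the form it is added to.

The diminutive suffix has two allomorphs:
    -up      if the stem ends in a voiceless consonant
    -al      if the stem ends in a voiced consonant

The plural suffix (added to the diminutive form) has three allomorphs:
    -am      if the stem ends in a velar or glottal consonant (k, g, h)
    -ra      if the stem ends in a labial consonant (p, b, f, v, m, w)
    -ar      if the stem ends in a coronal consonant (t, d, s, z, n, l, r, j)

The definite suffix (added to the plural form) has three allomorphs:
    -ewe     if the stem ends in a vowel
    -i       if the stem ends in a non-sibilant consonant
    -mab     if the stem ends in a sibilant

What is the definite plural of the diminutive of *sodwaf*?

sodwafupraewe

*sodwaf* — final consonant /f/ (voiceless) → -up → *sodwafup*.
The final consonant of the diminutive form *sodwafup* is /p/, which is labial, so the plural suffix is -ra, giving *sodwafupra*.
Since the final sound of the plural form *sodwafupra* is /a/ (a vowel), it takes -ewe, giving *sodwafupraewe*.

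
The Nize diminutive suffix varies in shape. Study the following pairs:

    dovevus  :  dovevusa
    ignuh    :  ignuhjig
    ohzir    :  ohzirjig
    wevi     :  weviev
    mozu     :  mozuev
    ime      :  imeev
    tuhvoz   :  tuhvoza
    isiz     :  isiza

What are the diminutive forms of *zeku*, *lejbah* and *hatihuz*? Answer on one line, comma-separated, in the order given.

Looking at the final sound of each stem: -a when the stem ends in a sibilant (*dovevus*, *tuhvoz*, *isiz*); -jig when the stem ends in a non-sibilant consonant (*ignuh*, *ohzir*); -ev when the stem ends in a vowel (*wevi*, *mozu*, *ime*).
*zeku*: final sound = /u/, a vowel → -ev → *zekuev*.
*lejbah* — final sound /h/ (a non-sibilant consonant) → -jig → *lejbahjig*.
*hatihuz* — final sound /z/ (a sibilant) → -a → *hatihuza*.

zekuev, lejbahjig, hatihuza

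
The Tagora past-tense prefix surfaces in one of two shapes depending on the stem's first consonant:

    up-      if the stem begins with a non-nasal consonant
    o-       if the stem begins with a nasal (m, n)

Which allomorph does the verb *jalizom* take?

Since the first consonant of *jalizom* is /j/ (non-nasal), it takes up-.

up-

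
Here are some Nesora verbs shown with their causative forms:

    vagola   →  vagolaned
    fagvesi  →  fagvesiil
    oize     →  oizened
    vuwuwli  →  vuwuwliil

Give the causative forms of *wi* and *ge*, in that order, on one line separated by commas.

The pattern is height harmony: -il when the last vowel of the stem is a high vowel (*fagvesi*, *vuwuwli*); -ned when the last vowel of the stem is a non-high vowel (*vagola*, *oize*).
Since the last vowel of *wi* is /i/ (a high vowel), it takes -il, giving *wiil*.
*ge* — last vowel /e/ (a non-high vowel) → -ned → *gened*.

wiil, gened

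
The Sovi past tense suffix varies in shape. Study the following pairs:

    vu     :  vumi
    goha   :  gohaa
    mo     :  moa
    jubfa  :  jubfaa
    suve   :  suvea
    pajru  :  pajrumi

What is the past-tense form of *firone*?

fironea

The alternation tracks the last vowel of the stem — -mi when the last vowel of the stem is a high vowel (*vu*, *pajru*); -a when the last vowel of the stem is a non-high vowel (*goha*, *mo*, *jubfa*, *suve*).
*firone*: last vowel = /e/, a non-high vowel → -a → *fironea*.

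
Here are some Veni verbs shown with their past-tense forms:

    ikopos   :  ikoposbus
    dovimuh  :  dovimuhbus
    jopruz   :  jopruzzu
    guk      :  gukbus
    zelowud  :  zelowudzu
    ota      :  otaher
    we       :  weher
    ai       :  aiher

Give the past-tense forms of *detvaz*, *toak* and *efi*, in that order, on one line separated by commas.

detvazzu, toakbus, efiher

Looking at the final sound of each stem: -bus when the stem ends in a voiceless consonant (*ikopos*, *dovimuh*, *guk*); -zu when the stem ends in a voiced consonant (*jopruz*, *zelowud*); -her when the stem ends in a vowel (*ota*, *we*, *ai*).
Since the final sound of *detvaz* is /z/ (a voiced consonant), it takes -zu, giving *detvazzu*.
*toak* — final sound /k/ (a voiceless consonant) → -bus → *toakbus*.
Since the final sound of *efi* is /i/ (a vowel), it takes -her, giving *efiher*.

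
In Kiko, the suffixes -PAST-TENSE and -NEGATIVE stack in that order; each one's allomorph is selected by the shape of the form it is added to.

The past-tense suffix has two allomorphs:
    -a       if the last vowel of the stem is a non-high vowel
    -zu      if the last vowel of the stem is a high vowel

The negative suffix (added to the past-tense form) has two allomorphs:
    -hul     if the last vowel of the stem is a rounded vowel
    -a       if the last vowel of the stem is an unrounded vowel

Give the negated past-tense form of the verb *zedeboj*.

zedebojaa

*zedeboj* — last vowel /o/ (a non-high vowel) → -a → *zedeboja*.
Since the last vowel of the past-tense form *zedeboja* is /a/ (an unrounded vowel), it takes -a, giving *zedebojaa*.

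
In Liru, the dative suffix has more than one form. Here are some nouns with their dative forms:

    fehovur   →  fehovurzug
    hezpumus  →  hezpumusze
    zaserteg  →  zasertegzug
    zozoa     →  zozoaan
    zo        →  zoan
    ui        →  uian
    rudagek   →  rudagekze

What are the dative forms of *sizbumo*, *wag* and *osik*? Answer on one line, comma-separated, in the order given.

The suffix is conditioned by the final sound: -ze when the stem ends in a voiceless consonant (*hezpumus*, *rudagek*); -zug when the stem ends in a voiced consonant (*fehovur*, *zaserteg*); -an when the stem ends in a vowel (*zozoa*, *zo*, *ui*).
*sizbumo* — final sound /o/ (a vowel) → -an → *sizbumoan*.
*wag*: final sound = /g/, a voiced consonant → -zug → *wagzug*.
*osik*: final sound = /k/, a voiceless consonant → -ze → *osikze*.

sizbumoan, wagzug, osikze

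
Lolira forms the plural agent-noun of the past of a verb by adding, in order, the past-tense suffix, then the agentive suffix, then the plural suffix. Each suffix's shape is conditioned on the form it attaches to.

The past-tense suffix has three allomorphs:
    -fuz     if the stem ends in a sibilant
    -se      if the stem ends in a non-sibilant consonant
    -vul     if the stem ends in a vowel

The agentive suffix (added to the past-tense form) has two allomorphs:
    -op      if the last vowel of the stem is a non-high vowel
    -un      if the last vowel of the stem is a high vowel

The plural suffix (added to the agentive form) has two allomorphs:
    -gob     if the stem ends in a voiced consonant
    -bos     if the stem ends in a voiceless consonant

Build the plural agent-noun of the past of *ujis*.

ujisfuzungob

*ujis*: final sound = /s/, a sibilant → -fuz → *ujisfuz*.
The past-tense form *ujisfuz* — last vowel /u/ (a high vowel) → -un → *ujisfuzun*.
The agentive form *ujisfuzun*: final consonant = /n/, voiced → -gob → *ujisfuzungob*.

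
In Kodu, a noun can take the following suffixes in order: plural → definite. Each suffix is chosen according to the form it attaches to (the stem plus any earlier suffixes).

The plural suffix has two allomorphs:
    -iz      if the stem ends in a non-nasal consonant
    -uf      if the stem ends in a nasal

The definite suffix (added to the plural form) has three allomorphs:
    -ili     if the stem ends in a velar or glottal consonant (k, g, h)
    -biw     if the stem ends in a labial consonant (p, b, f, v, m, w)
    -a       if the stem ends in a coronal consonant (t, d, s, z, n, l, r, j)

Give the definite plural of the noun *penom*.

penomufbiw

The final consonant of *penom* is /m/, which is a nasal, so the plural suffix is -uf, giving *penomuf*.
The plural form *penomuf*: final consonant = /f/, labial → -biw → *penomufbiw*.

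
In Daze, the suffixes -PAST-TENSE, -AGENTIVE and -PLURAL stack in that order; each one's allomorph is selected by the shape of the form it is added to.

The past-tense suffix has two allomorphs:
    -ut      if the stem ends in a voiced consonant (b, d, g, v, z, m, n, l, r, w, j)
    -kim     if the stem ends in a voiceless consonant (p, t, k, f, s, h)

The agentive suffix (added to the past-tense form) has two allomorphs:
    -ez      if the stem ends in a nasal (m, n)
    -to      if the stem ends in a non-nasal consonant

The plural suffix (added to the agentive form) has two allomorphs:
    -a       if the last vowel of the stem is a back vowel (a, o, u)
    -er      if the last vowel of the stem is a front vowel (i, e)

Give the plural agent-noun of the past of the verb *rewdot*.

*rewdot* — final consonant /t/ (voiceless) → -kim → *rewdotkim*.
The final consonant of the past-tense form *rewdotkim* is /m/, which is a nasal, so the agentive suffix is -ez, giving *rewdotkimez*.
The agentive form *rewdotkimez*: last vowel = /e/, a front vowel → -er → *rewdotkimezer*.

rewdotkimezer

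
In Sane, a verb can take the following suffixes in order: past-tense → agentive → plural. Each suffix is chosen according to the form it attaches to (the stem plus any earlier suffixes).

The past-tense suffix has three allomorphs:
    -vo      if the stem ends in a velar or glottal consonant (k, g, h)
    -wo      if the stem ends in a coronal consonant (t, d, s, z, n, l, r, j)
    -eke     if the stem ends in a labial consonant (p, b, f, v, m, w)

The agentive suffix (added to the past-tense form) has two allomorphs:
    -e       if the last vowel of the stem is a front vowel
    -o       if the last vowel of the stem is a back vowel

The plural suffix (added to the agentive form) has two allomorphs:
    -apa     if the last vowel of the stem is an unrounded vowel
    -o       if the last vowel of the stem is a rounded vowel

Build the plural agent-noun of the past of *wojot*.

The final consonant of *wojot* is /t/, which is coronal, so the past-tense suffix is -wo, giving *wojotwo*.
The past-tense form *wojotwo*: last vowel = /o/, a back vowel → -o → *wojotwoo*.
The agentive form *wojotwoo* — last vowel /o/ (a rounded vowel) → -o → *wojotwooo*.

wojotwooo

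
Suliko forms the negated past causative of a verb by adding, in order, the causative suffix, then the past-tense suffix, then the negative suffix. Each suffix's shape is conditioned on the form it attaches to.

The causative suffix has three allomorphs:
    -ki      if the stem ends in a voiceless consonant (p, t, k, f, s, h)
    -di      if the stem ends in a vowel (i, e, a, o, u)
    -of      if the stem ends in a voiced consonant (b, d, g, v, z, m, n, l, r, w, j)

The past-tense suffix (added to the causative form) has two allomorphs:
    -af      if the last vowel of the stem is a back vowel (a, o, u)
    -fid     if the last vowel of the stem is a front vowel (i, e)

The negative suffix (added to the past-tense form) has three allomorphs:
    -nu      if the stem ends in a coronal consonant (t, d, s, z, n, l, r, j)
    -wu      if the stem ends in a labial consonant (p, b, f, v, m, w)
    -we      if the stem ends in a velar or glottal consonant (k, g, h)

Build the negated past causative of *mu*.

mudifidnu

Since the final sound of *mu* is /u/ (a vowel), it takes -di, giving *mudi*.
Since the last vowel of the causative form *mudi* is /i/ (a front vowel), it takes -fid, giving *mudifid*.
The past-tense form *mudifid*: final consonant = /d/, coronal → -nu → *mudifidnu*.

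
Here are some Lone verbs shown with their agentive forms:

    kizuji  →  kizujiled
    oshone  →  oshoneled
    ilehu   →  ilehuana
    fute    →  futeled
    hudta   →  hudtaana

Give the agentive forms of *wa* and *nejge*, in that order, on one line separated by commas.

waana, nejgeled

The suffix is conditioned by the last vowel: -led when the last vowel of the stem is a front vowel (*kizuji*, *oshone*, *fute*); -ana when the last vowel of the stem is a back vowel (*ilehu*, *hudta*).
The last vowel of *wa* is /a/, which is a back vowel, so the suffix is -ana, giving *waana*.
*nejge*: last vowel = /e/, a front vowel → -led → *nejgeled*.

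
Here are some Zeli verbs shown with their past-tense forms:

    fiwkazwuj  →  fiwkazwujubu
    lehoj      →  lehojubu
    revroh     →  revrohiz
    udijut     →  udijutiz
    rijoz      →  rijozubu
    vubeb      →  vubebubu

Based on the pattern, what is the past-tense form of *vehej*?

vehejubu

The alternation tracks the final consonant of the stem — -iz when the stem ends in a voiceless consonant (*revroh*, *udijut*); -ubu when the stem ends in a voiced consonant (*fiwkazwuj*, *lehoj*, *rijoz*, *vubeb*).
*vehej*: final consonant = /j/, voiced → -ubu → *vehejubu*.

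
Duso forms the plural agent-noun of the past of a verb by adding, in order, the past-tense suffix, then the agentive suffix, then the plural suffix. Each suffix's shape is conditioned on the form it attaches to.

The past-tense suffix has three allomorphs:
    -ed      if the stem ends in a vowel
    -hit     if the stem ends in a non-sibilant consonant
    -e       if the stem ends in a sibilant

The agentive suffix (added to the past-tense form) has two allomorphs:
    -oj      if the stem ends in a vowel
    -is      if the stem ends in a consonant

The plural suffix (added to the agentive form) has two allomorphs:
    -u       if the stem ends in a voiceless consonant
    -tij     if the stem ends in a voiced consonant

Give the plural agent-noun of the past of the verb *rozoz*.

*rozoz*: final sound = /z/, a sibilant → -e → *rozoze*.
Since the final sound of the past-tense form *rozoze* is /e/ (a vowel), it takes -oj, giving *rozozeoj*.
The final consonant of the agentive form *rozozeoj* is /j/, which is voiced, so the plural suffix is -tij, giving *rozozeojtij*.

rozozeojtij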